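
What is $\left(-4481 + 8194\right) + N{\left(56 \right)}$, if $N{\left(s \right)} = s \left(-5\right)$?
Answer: $3433$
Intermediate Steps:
$N{\left(s \right)} = - 5 s$
$\left(-4481 + 8194\right) + N{\left(56 \right)} = \left(-4481 + 8194\right) - 280 = 3713 - 280 = 3433$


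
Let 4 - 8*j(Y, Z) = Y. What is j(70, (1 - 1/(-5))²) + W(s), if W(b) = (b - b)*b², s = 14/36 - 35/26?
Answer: -33/4 ≈ -8.2500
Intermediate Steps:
j(Y, Z) = ½ - Y/8
s = -112/117 (s = 14*(1/36) - 35*1/26 = 7/18 - 35/26 = -112/117 ≈ -0.95726)
W(b) = 0 (W(b) = 0*b² = 0)
j(70, (1 - 1/(-5))²) + W(s) = (½ - ⅛*70) + 0 = (½ - 35/4) + 0 = -33/4 + 0 = -33/4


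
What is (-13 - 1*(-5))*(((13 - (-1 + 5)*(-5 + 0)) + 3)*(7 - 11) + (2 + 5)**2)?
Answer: 760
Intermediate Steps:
(-13 - 1*(-5))*(((13 - (-1 + 5)*(-5 + 0)) + 3)*(7 - 11) + (2 + 5)**2) = (-13 + 5)*(((13 - 4*(-5)) + 3)*(-4) + 7**2) = -8*(((13 - 1*(-20)) + 3)*(-4) + 49) = -8*(((13 + 20) + 3)*(-4) + 49) = -8*((33 + 3)*(-4) + 49) = -8*(36*(-4) + 49) = -8*(-144 + 49) = -8*(-95) = 760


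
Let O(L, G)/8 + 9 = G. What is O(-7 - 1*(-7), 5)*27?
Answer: -864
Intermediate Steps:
O(L, G) = -72 + 8*G
O(-7 - 1*(-7), 5)*27 = (-72 + 8*5)*27 = (-72 + 40)*27 = -32*27 = -864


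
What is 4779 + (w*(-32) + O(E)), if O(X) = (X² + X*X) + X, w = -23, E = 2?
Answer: 5525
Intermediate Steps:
O(X) = X + 2*X² (O(X) = (X² + X²) + X = 2*X² + X = X + 2*X²)
4779 + (w*(-32) + O(E)) = 4779 + (-23*(-32) + 2*(1 + 2*2)) = 4779 + (736 + 2*(1 + 4)) = 4779 + (736 + 2*5) = 4779 + (736 + 10) = 4779 + 746 = 5525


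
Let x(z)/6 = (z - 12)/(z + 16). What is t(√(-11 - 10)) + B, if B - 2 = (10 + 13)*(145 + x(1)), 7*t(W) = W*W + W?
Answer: 55160/17 + I*√21/7 ≈ 3244.7 + 0.65465*I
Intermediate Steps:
x(z) = 6*(-12 + z)/(16 + z) (x(z) = 6*((z - 12)/(z + 16)) = 6*((-12 + z)/(16 + z)) = 6*(-12 + z)/(16 + z))
t(W) = W/7 + W²/7 (t(W) = (W*W + W)/7 = (W² + W)/7 = (W + W²)/7 = W/7 + W²/7)
B = 55211/17 (B = 2 + (10 + 13)*(145 + 6*(-12 + 1)/(16 + 1)) = 2 + 23*(145 + 6*(-11)/17) = 2 + 23*(145 + 6*(1/17)*(-11)) = 2 + 23*(145 - 66/17) = 2 + 23*(2399/17) = 2 + 55177/17 = 55211/17 ≈ 3247.7)
t(√(-11 - 10)) + B = √(-11 - 10)*(1 + √(-11 - 10))/7 + 55211/17 = √(-21)*(1 + √(-21))/7 + 55211/17 = (I*√21)*(1 + I*√21)/7 + 55211/17 = I*√21*(1 + I*√21)/7 + 55211/17 = 55211/17 + I*√21*(1 + I*√21)/7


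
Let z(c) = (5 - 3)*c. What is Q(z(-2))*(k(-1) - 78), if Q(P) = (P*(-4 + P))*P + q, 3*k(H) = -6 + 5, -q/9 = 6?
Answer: 42770/3 ≈ 14257.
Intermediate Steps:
q = -54 (q = -9*6 = -54)
k(H) = -⅓ (k(H) = (-6 + 5)/3 = (⅓)*(-1) = -⅓)
z(c) = 2*c
Q(P) = -54 + P²*(-4 + P) (Q(P) = (P*(-4 + P))*P - 54 = P²*(-4 + P) - 54 = -54 + P²*(-4 + P))
Q(z(-2))*(k(-1) - 78) = (-54 + (2*(-2))³ - 4*(2*(-2))²)*(-⅓ - 78) = (-54 + (-4)³ - 4*(-4)²)*(-235/3) = (-54 - 64 - 4*16)*(-235/3) = (-54 - 64 - 64)*(-235/3) = -182*(-235/3) = 42770/3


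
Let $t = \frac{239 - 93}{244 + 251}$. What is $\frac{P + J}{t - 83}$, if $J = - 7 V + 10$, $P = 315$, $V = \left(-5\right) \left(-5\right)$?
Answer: $- \frac{74250}{40939} \approx -1.8137$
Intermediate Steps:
$V = 25$
$J = -165$ ($J = \left(-7\right) 25 + 10 = -175 + 10 = -165$)
$t = \frac{146}{495} \approx 0.29495$
$\frac{P + J}{t - 83} = \frac{315 - 165}{\frac{146}{495} - 83} = \frac{150}{- \frac{40939}{495}} = 150 \left(- \frac{495}{40939}\right) = - \frac{74250}{40939}$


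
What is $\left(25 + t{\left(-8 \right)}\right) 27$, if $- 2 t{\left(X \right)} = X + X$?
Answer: $891$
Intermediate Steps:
$t{\left(X \right)} = - X$ ($t{\left(X \right)} = - \frac{X + X}{2} = - \frac{2 X}{2} = - X$)
$\left(25 + t{\left(-8 \right)}\right) 27 = \left(25 - -8\right) 27 = \left(25 + 8\right) 27 = 33 \cdot 27 = 891$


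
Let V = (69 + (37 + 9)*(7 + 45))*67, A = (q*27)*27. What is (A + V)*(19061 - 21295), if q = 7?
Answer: -379757660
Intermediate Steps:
A = 5103 (A = (7*27)*27 = 189*27 = 5103)
V = 164887 (V = (69 + 46*52)*67 = (69 + 2392)*67 = 2461*67 = 164887)
(A + V)*(19061 - 21295) = (5103 + 164887)*(19061 - 21295) = 169990*(-2234) = -379757660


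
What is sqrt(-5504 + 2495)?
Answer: I*sqrt(3009) ≈ 54.854*I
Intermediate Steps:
sqrt(-5504 + 2495) = sqrt(-3009) = I*sqrt(3009)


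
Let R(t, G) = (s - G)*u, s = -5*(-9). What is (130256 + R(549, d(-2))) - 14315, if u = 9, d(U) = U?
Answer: 116364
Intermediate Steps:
s = 45
R(t, G) = 405 - 9*G (R(t, G) = (45 - G)*9 = 405 - 9*G)
(130256 + R(549, d(-2))) - 14315 = (130256 + (405 - 9*(-2))) - 14315 = (130256 + (405 + 18)) - 14315 = (130256 + 423) - 14315 = 130679 - 14315 = 116364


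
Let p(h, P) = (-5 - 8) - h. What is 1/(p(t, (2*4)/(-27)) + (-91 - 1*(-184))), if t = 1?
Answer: 1/79 ≈ 0.012658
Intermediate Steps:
p(h, P) = -13 - h
1/(p(t, (2*4)/(-27)) + (-91 - 1*(-184))) = 1/((-13 - 1*1) + (-91 - 1*(-184))) = 1/((-13 - 1) + (-91 + 184)) = 1/(-14 + 93) = 1/79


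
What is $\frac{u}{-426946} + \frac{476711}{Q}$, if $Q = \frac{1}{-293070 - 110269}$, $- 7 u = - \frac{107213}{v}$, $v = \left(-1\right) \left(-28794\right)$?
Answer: $- \frac{16546204206051842965385}{86054381868} \approx -1.9228 \cdot 10^{11}$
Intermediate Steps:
$v = 28794$
$u = \frac{107213}{201558}$ ($u = - \frac{\left(-107213\right) \frac{1}{28794}}{7} = \left(- \frac{1}{7}\right) \left(- \frac{107213}{28794}\right) = \frac{107213}{201558} \approx 0.53192$)
$Q = - \frac{1}{403339}$ ($Q = \frac{1}{-403339} = - \frac{1}{403339} \approx -2.4793 \cdot 10^{-6}$)
$\frac{u}{-426946} + \frac{476711}{Q} = \frac{107213}{201558 \left(-426946\right)} + \frac{476711}{- \frac{1}{403339}} = \frac{107213}{201558} \left(- \frac{1}{426946}\right) + 476711 \left(-403339\right) = - \frac{107213}{86054381868} - 192276138029 = - \frac{16546204206051842965385}{86054381868}$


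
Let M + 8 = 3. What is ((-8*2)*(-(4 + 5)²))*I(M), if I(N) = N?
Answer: -6480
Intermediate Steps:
M = -5 (M = -8 + 3 = -5)
((-8*2)*(-(4 + 5)²))*I(M) = ((-8*2)*(-(4 + 5)²))*(-5) = -(-16)*9²*(-5) = -(-16)*81*(-5) = -16*(-81)*(-5) = 1296*(-5) = -6480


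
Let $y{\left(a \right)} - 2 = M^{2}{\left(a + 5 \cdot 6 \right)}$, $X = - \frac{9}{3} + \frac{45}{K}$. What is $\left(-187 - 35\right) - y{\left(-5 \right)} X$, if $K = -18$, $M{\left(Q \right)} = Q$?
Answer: $\frac{6453}{2} \approx 3226.5$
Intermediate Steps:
$X = - \frac{11}{2}$ ($X = - \frac{9}{3} + \frac{45}{-18} = \left(-9\right) \frac{1}{3} + 45 \left(- \frac{1}{18}\right) = -3 - \frac{5}{2} = - \frac{11}{2} \approx -5.5$)
$y{\left(a \right)} = 2 + \left(30 + a\right)^{2}$ ($y{\left(a \right)} = 2 + \left(a + 5 \cdot 6\right)^{2} = 2 + \left(a + 30\right)^{2} = 2 + \left(30 + a\right)^{2}$)
$\left(-187 - 35\right) - y{\left(-5 \right)} X = \left(-187 - 35\right) - \left(2 + \left(30 - 5\right)^{2}\right) \left(- \frac{11}{2}\right) = -222 - \left(2 + 25^{2}\right) \left(- \frac{11}{2}\right) = -222 - \left(2 + 625\right) \left(- \frac{11}{2}\right) = -222 - 627 \left(- \frac{11}{2}\right) = -222 - - \frac{6897}{2} = -222 + \frac{6897}{2} = \frac{6453}{2}$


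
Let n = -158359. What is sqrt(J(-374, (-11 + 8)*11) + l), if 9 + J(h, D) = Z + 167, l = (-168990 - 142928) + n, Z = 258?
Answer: 7*I*sqrt(9589) ≈ 685.46*I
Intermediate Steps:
l = -470277 (l = (-168990 - 142928) - 158359 = -311918 - 158359 = -470277)
J(h, D) = 416 (J(h, D) = -9 + (258 + 167) = -9 + 425 = 416)
sqrt(J(-374, (-11 + 8)*11) + l) = sqrt(416 - 470277) = sqrt(-469861) = 7*I*sqrt(9589)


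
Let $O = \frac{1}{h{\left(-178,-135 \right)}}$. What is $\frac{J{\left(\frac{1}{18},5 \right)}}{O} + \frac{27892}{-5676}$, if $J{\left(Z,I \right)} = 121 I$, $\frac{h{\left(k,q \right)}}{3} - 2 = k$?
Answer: $- \frac{453292333}{1419} \approx -3.1945 \cdot 10^{5}$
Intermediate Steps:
$h{\left(k,q \right)} = 6 + 3 k$
$O = - \frac{1}{528}$ ($O = \frac{1}{6 + 3 \left(-178\right)} = \frac{1}{6 - 534} = \frac{1}{-528} = - \frac{1}{528} \approx -0.0018939$)
$\frac{J{\left(\frac{1}{18},5 \right)}}{O} + \frac{27892}{-5676} = \frac{121 \cdot 5}{- \frac{1}{528}} + \frac{27892}{-5676} = 605 \left(-528\right) + 27892 \left(- \frac{1}{5676}\right) = -319440 - \frac{6973}{1419} = - \frac{453292333}{1419}$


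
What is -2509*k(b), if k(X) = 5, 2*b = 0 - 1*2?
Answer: -12545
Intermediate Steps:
b = -1 (b = (0 - 1*2)/2 = (0 - 2)/2 = (1/2)*(-2) = -1)
-2509*k(b) = -2509*5 = -12545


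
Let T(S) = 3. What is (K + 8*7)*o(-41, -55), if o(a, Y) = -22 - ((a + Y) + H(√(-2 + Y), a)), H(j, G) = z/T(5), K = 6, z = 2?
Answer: 13640/3 ≈ 4546.7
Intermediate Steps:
H(j, G) = ⅔ (H(j, G) = 2/3 = 2*(⅓) = ⅔)
o(a, Y) = -68/3 - Y - a (o(a, Y) = -22 - ((a + Y) + ⅔) = -22 - ((Y + a) + ⅔) = -22 - (⅔ + Y + a) = -22 + (-⅔ - Y - a) = -68/3 - Y - a)
(K + 8*7)*o(-41, -55) = (6 + 8*7)*(-68/3 - 1*(-55) - 1*(-41)) = (6 + 56)*(-68/3 + 55 + 41) = 62*(220/3) = 13640/3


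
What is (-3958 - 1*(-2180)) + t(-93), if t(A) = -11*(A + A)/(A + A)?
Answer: -1789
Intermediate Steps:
t(A) = -11 (t(A) = -11*2*A/(2*A) = -11*2*A*1/(2*A) = -11*1 = -11)
(-3958 - 1*(-2180)) + t(-93) = (-3958 - 1*(-2180)) - 11 = (-3958 + 2180) - 11 = -1778 - 11 = -1789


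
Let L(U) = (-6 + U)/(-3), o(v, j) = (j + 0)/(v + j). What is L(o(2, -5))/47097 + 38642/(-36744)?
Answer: -2729803799/2595798252 ≈ -1.0516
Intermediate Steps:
o(v, j) = j/(j + v)
L(U) = 2 - U/3 (L(U) = (-6 + U)*(-⅓) = 2 - U/3)
L(o(2, -5))/47097 + 38642/(-36744) = (2 - (-5)/(3*(-5 + 2)))/47097 + 38642/(-36744) = (2 - (-5)/(3*(-3)))*(1/47097) + 38642*(-1/36744) = (2 - (-5)*(-1)/(3*3))*(1/47097) - 19321/18372 = (2 - ⅓*5/3)*(1/47097) - 19321/18372 = (2 - 5/9)*(1/47097) - 19321/18372 = (13/9)*(1/47097) - 19321/18372 = 13/423873 - 19321/18372 = -2729803799/2595798252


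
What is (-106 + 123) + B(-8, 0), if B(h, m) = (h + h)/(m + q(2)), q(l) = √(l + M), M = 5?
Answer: 17 - 16*√7/7 ≈ 10.953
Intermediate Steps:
q(l) = √(5 + l) (q(l) = √(l + 5) = √(5 + l))
B(h, m) = 2*h/(m + √7) (B(h, m) = (h + h)/(m + √(5 + 2)) = (2*h)/(m + √7) = 2*h/(m + √7))
(-106 + 123) + B(-8, 0) = (-106 + 123) + 2*(-8)/(0 + √7) = 17 + 2*(-8)/√7 = 17 + 2*(-8)*(√7/7) = 17 - 16*√7/7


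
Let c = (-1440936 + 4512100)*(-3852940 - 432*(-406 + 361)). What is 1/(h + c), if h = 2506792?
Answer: -1/11773304687208 ≈ -8.4938e-14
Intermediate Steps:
c = -11773307194000 (c = 3071164*(-3852940 - 432*(-45)) = 3071164*(-3852940 + 19440) = 3071164*(-3833500) = -11773307194000)
1/(h + c) = 1/(2506792 - 11773307194000) = 1/(-11773304687208) = -1/11773304687208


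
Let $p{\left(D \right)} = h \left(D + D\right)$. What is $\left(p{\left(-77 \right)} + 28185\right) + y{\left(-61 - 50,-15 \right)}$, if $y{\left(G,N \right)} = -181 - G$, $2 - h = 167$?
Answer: $53525$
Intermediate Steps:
$h = -165$ ($h = 2 - 167 = -165$)
$p{\left(D \right)} = - 330 D$ ($p{\left(D \right)} = - 165 \left(D + D\right) = - 165 \cdot 2 D = - 330 D$)
$\left(p{\left(-77 \right)} + 28185\right) + y{\left(-61 - 50,-15 \right)} = \left(\left(-330\right) \left(-77\right) + 28185\right) - \left(120 - 50\right) = \left(25410 + 28185\right) - 70 = 53595 - 70 = 53525$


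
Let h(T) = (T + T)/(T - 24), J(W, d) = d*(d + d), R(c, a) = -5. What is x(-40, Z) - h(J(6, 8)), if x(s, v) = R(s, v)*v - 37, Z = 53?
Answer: -3958/13 ≈ -304.46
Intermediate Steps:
J(W, d) = 2*d² (J(W, d) = d*(2*d) = 2*d²)
h(T) = 2*T/(-24 + T) (h(T) = (2*T)/(-24 + T) = 2*T/(-24 + T))
x(s, v) = -37 - 5*v (x(s, v) = -5*v - 37 = -37 - 5*v)
x(-40, Z) - h(J(6, 8)) = (-37 - 5*53) - 2*2*8²/(-24 + 2*8²) = (-37 - 265) - 2*2*64/(-24 + 2*64) = -302 - 2*128/(-24 + 128) = -302 - 2*128/104 = -302 - 1*32/13 = -302 - 32/13 = -3958/13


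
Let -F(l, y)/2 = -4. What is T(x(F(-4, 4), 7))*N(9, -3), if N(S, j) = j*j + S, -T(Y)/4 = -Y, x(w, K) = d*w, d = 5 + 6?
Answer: 6336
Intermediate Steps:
d = 11
F(l, y) = 8 (F(l, y) = -2*(-4) = 8)
x(w, K) = 11*w
T(Y) = 4*Y (T(Y) = -(-4)*Y = 4*Y)
N(S, j) = S + j**2 (N(S, j) = j**2 + S = S + j**2)
T(x(F(-4, 4), 7))*N(9, -3) = (4*(11*8))*(9 + (-3)**2) = (4*88)*(9 + 9) = 352*18 = 6336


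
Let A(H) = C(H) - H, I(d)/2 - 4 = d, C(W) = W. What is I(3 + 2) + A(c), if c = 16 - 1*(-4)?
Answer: 18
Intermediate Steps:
I(d) = 8 + 2*d
c = 20 (c = 16 + 4 = 20)
A(H) = 0 (A(H) = H - H = 0)
I(3 + 2) + A(c) = (8 + 2*(3 + 2)) + 0 = (8 + 2*5) + 0 = (8 + 10) + 0 = 18 + 0 = 18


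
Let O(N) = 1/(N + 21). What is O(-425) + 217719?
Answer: 87958475/404 ≈ 2.1772e+5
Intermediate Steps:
O(N) = 1/(21 + N)
O(-425) + 217719 = 1/(21 - 425) + 217719 = 1/(-404) + 217719 = -1/404 + 217719 = 87958475/404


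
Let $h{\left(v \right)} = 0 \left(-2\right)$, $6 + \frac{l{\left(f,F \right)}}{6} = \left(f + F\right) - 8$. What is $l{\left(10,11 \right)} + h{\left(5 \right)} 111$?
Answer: $42$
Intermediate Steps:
$l{\left(f,F \right)} = -84 + 6 F + 6 f$ ($l{\left(f,F \right)} = -36 + 6 \left(\left(f + F\right) - 8\right) = -36 + 6 \left(\left(F + f\right) - 8\right) = -36 + 6 \left(-8 + F + f\right) = -36 + \left(-48 + 6 F + 6 f\right) = -84 + 6 F + 6 f$)
$h{\left(v \right)} = 0$
$l{\left(10,11 \right)} + h{\left(5 \right)} 111 = \left(-84 + 6 \cdot 11 + 6 \cdot 10\right) + 0 \cdot 111 = \left(-84 + 66 + 60\right) + 0 = 42 + 0 = 42$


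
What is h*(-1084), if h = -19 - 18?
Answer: 40108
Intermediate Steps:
h = -37
h*(-1084) = -37*(-1084) = 40108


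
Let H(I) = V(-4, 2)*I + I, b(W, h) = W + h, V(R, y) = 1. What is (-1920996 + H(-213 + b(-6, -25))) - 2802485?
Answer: -4723969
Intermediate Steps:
H(I) = 2*I (H(I) = 1*I + I = I + I = 2*I)
(-1920996 + H(-213 + b(-6, -25))) - 2802485 = (-1920996 + 2*(-213 + (-6 - 25))) - 2802485 = (-1920996 + 2*(-213 - 31)) - 2802485 = (-1920996 + 2*(-244)) - 2802485 = (-1920996 - 488) - 2802485 = -1921484 - 2802485 = -4723969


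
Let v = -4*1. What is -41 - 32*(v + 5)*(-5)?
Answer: 119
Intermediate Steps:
v = -4
-41 - 32*(v + 5)*(-5) = -41 - 32*(-4 + 5)*(-5) = -41 - 32*(-5) = -41 + 160 = 119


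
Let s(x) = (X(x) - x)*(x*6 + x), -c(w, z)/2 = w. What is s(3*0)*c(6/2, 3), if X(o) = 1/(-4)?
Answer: 0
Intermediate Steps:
X(o) = -1/4
c(w, z) = -2*w
s(x) = 7*x*(-1/4 - x) (s(x) = (-1/4 - x)*(x*6 + x) = (-1/4 - x)*(6*x + x) = (-1/4 - x)*(7*x) = 7*x*(-1/4 - x))
s(3*0)*c(6/2, 3) = (-7*3*0*(1 + 4*(3*0))/4)*(-12/2) = (-7/4*0*(1 + 4*0))*(-12/2) = (-7/4*0*(1 + 0))*(-2*3) = -7/4*0*1*(-6) = 0*(-6) = 0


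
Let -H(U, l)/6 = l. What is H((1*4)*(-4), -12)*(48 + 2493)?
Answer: 182952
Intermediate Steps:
H(U, l) = -6*l
H((1*4)*(-4), -12)*(48 + 2493) = (-6*(-12))*(48 + 2493) = 72*2541 = 182952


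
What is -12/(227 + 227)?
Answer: -6/227 ≈ -0.026432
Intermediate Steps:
-12/(227 + 227) = -12/454 = -12*1/454 = -6/227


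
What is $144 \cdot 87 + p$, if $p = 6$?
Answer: $12534$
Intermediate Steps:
$144 \cdot 87 + p = 144 \cdot 87 + 6 = 12528 + 6 = 12534$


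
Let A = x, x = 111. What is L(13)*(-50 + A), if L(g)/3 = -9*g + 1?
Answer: -21228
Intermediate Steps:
L(g) = 3 - 27*g (L(g) = 3*(-9*g + 1) = 3*(1 - 9*g) = 3 - 27*g)
A = 111
L(13)*(-50 + A) = (3 - 27*13)*(-50 + 111) = (3 - 351)*61 = -348*61 = -21228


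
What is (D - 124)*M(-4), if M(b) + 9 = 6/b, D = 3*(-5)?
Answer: 2919/2 ≈ 1459.5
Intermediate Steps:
D = -15
M(b) = -9 + 6/b
(D - 124)*M(-4) = (-15 - 124)*(-9 + 6/(-4)) = -139*(-9 + 6*(-¼)) = -139*(-9 - 3/2) = -139*(-21/2) = 2919/2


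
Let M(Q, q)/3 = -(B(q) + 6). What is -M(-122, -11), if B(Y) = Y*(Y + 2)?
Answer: 315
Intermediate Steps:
B(Y) = Y*(2 + Y)
M(Q, q) = -18 - 3*q*(2 + q) (M(Q, q) = 3*(-(q*(2 + q) + 6)) = 3*(-(6 + q*(2 + q))) = 3*(-6 - q*(2 + q)) = -18 - 3*q*(2 + q))
-M(-122, -11) = -(-18 - 3*(-11)*(2 - 11)) = -(-18 - 3*(-11)*(-9)) = -(-18 - 297) = -1*(-315) = 315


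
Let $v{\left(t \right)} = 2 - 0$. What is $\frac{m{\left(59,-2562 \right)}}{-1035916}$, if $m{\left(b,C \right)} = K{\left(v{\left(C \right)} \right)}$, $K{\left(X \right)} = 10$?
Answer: $- \frac{5}{517958} \approx -9.6533 \cdot 10^{-6}$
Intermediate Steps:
$v{\left(t \right)} = 2$ ($v{\left(t \right)} = 2 + 0 = 2$)
$m{\left(b,C \right)} = 10$
$\frac{m{\left(59,-2562 \right)}}{-1035916} = \frac{10}{-1035916} = 10 \left(- \frac{1}{1035916}\right) = - \frac{5}{517958}$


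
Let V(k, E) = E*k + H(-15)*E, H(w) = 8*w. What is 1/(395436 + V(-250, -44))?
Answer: 1/411716 ≈ 2.4289e-6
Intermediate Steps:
V(k, E) = -120*E + E*k (V(k, E) = E*k + (8*(-15))*E = E*k - 120*E = -120*E + E*k)
1/(395436 + V(-250, -44)) = 1/(395436 - 44*(-120 - 250)) = 1/(395436 - 44*(-370)) = 1/(395436 + 16280) = 1/411716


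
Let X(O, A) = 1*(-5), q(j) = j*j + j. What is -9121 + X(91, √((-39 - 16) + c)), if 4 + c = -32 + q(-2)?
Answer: -9126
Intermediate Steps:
q(j) = j + j² (q(j) = j² + j = j + j²)
c = -34 (c = -4 + (-32 - 2*(1 - 2)) = -4 + (-32 - 2*(-1)) = -4 + (-32 + 2) = -4 - 30 = -34)
X(O, A) = -5
-9121 + X(91, √((-39 - 16) + c)) = -9121 - 5 = -9126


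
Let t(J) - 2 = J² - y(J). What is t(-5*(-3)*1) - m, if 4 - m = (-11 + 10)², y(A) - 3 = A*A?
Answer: -4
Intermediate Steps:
y(A) = 3 + A² (y(A) = 3 + A*A = 3 + A²)
m = 3 (m = 4 - (-11 + 10)² = 4 - 1*(-1)² = 4 - 1*1 = 4 - 1 = 3)
t(J) = -1 (t(J) = 2 + (J² - (3 + J²)) = 2 + (J² + (-3 - J²)) = 2 - 3 = -1)
t(-5*(-3)*1) - m = -1 - 1*3 = -1 - 3 = -4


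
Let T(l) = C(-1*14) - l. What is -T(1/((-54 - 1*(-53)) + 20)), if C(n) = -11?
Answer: 210/19 ≈ 11.053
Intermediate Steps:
T(l) = -11 - l
-T(1/((-54 - 1*(-53)) + 20)) = -(-11 - 1/((-54 - 1*(-53)) + 20)) = -(-11 - 1/((-54 + 53) + 20)) = -(-11 - 1/(-1 + 20)) = -(-11 - 1/19) = -1*(-210/19) = 210/19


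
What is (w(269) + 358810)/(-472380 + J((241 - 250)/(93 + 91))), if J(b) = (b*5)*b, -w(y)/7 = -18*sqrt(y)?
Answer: -2429574272/3198579375 - 1421952*sqrt(269)/5330965625 ≈ -0.76395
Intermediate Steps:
w(y) = 126*sqrt(y) (w(y) = -(-126)*sqrt(y) = 126*sqrt(y))
J(b) = 5*b**2 (J(b) = (5*b)*b = 5*b**2)
(w(269) + 358810)/(-472380 + J((241 - 250)/(93 + 91))) = (126*sqrt(269) + 358810)/(-472380 + 5*((241 - 250)/(93 + 91))**2) = (358810 + 126*sqrt(269))/(-472380 + 5*(-9/184)**2) = (358810 + 126*sqrt(269))/(-472380 + 5*(81/33856)) = (358810 + 126*sqrt(269))/(-472380 + 405/33856) = (358810 + 126*sqrt(269))/(-15992896875/33856) = (358810 + 126*sqrt(269))*(-33856/15992896875) = -2429574272/3198579375 - 1421952*sqrt(269)/5330965625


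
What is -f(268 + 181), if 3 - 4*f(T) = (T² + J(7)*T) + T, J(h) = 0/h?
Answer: 202047/4 ≈ 50512.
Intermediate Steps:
J(h) = 0
f(T) = ¾ - T/4 - T²/4 (f(T) = ¾ - ((T² + 0*T) + T)/4 = ¾ - ((T² + 0) + T)/4 = ¾ - (T² + T)/4 = ¾ - (T + T²)/4 = ¾ + (-T/4 - T²/4) = ¾ - T/4 - T²/4)
-f(268 + 181) = -(¾ - (268 + 181)/4 - (268 + 181)²/4) = -(¾ - ¼*449 - ¼*449²) = -(¾ - 449/4 - ¼*201601) = -(¾ - 449/4 - 201601/4) = -1*(-202047/4) = 202047/4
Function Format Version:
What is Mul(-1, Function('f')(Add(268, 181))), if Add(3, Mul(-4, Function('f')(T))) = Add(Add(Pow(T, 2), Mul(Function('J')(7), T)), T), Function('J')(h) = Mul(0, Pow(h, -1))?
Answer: Rational(202047, 4) ≈ 50512.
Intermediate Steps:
Function('J')(h) = 0
Function('f')(T) = Add(Rational(3, 4), Mul(Rational(-1, 4), T), Mul(Rational(-1, 4), Pow(T, 2))) (Function('f')(T) = Add(Rational(3, 4), Mul(Rational(-1, 4), Add(Add(Pow(T, 2), Mul(0, T)), T))) = Add(Rational(3, 4), Mul(Rational(-1, 4), Add(Add(Pow(T, 2), 0), T))) = Add(Rational(3, 4), Mul(Rational(-1, 4), Add(Pow(T, 2), T))) = Add(Rational(3, 4), Mul(Rational(-1, 4), Add(T, Pow(T, 2)))) = Add(Rational(3, 4), Add(Mul(Rational(-1, 4), T), Mul(Rational(-1, 4), Pow(T, 2)))) = Add(Rational(3, 4), Mul(Rational(-1, 4), T), Mul(Rational(-1, 4), Pow(T, 2))))
Mul(-1, Function('f')(Add(268, 181))) = Mul(-1, Add(Rational(3, 4), Mul(Rational(-1, 4), Add(268, 181)), Mul(Rational(-1, 4), Pow(Add(268, 181), 2)))) = Mul(-1, Add(Rational(3, 4), Mul(Rational(-1, 4), 449), Mul(Rational(-1, 4), Pow(449, 2)))) = Mul(-1, Add(Rational(3, 4), Rational(-449, 4), Mul(Rational(-1, 4), 201601))) = Mul(-1, Add(Rational(3, 4), Rational(-449, 4), Rational(-201601, 4))) = Mul(-1, Rational(-202047, 4)) = Rational(202047, 4)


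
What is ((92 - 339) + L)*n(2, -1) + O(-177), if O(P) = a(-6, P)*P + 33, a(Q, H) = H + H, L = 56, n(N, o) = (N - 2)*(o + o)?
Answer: 62691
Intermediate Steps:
n(N, o) = 2*o*(-2 + N) (n(N, o) = (-2 + N)*(2*o) = 2*o*(-2 + N))
a(Q, H) = 2*H
O(P) = 33 + 2*P**2 (O(P) = (2*P)*P + 33 = 2*P**2 + 33 = 33 + 2*P**2)
((92 - 339) + L)*n(2, -1) + O(-177) = ((92 - 339) + 56)*(2*(-1)*(-2 + 2)) + (33 + 2*(-177)**2) = (-247 + 56)*(2*(-1)*0) + (33 + 2*31329) = -191*0 + (33 + 62658) = 0 + 62691 = 62691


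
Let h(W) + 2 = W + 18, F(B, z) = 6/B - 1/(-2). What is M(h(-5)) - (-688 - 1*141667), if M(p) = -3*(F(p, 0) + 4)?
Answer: 3131477/22 ≈ 1.4234e+5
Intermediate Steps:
F(B, z) = 1/2 + 6/B (F(B, z) = 6/B - 1*(-1/2) = 6/B + 1/2 = 1/2 + 6/B)
h(W) = 16 + W (h(W) = -2 + (W + 18) = -2 + (18 + W) = 16 + W)
M(p) = -12 - 3*(12 + p)/(2*p) (M(p) = -3*((12 + p)/(2*p) + 4) = -3*(4 + (12 + p)/(2*p)) = -12 - 3*(12 + p)/(2*p))
M(h(-5)) - (-688 - 1*141667) = (-27/2 - 18/(16 - 5)) - (-688 - 1*141667) = (-27/2 - 18/11) - (-688 - 141667) = (-27/2 - 18*1/11) - 1*(-142355) = (-27/2 - 18/11) + 142355 = -333/22 + 142355 = 3131477/22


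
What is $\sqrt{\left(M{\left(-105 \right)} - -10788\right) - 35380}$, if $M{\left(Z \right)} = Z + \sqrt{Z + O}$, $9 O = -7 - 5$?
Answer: $\frac{\sqrt{-222273 + 3 i \sqrt{957}}}{3} \approx 0.032808 + 157.15 i$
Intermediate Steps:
$O = - \frac{4}{3}$ ($O = \frac{-7 - 5}{9} = \frac{1}{9} \left(-12\right) = - \frac{4}{3} \approx -1.3333$)
$M{\left(Z \right)} = Z + \sqrt{- \frac{4}{3} + Z}$ ($M{\left(Z \right)} = Z + \sqrt{Z - \frac{4}{3}} = Z + \sqrt{- \frac{4}{3} + Z}$)
$\sqrt{\left(M{\left(-105 \right)} - -10788\right) - 35380} = \sqrt{\left(\left(-105 + \frac{\sqrt{-12 + 9 \left(-105\right)}}{3}\right) - -10788\right) - 35380} = \sqrt{\left(\left(-105 + \frac{\sqrt{-12 - 945}}{3}\right) + 10788\right) - 35380} = \sqrt{\left(\left(-105 + \frac{\sqrt{-957}}{3}\right) + 10788\right) - 35380} = \sqrt{\left(\left(-105 + \frac{i \sqrt{957}}{3}\right) + 10788\right) - 35380} = \sqrt{\left(10683 + \frac{i \sqrt{957}}{3}\right) - 35380} = \sqrt{-24697 + \frac{i \sqrt{957}}{3}}$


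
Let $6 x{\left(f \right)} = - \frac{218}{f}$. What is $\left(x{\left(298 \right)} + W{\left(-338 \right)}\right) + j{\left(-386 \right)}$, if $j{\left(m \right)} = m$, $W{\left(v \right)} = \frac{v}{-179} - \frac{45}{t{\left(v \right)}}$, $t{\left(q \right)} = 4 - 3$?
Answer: $- \frac{68688545}{160026} \approx -429.23$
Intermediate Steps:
$t{\left(q \right)} = 1$
$W{\left(v \right)} = -45 - \frac{v}{179}$ ($W{\left(v \right)} = \frac{v}{-179} - \frac{45}{1} = v \left(- \frac{1}{179}\right) - 45 = - \frac{v}{179} - 45 = -45 - \frac{v}{179}$)
$x{\left(f \right)} = - \frac{109}{3 f}$ ($x{\left(f \right)} = \frac{\left(-218\right) \frac{1}{f}}{6} = - \frac{109}{3 f}$)
$\left(x{\left(298 \right)} + W{\left(-338 \right)}\right) + j{\left(-386 \right)} = \left(- \frac{109}{3 \cdot 298} - \frac{7717}{179}\right) - 386 = \left(\left(- \frac{109}{3}\right) \frac{1}{298} + \left(-45 + \frac{338}{179}\right)\right) - 386 = \left(- \frac{109}{894} - \frac{7717}{179}\right) - 386 = - \frac{6918509}{160026} - 386 = - \frac{68688545}{160026}$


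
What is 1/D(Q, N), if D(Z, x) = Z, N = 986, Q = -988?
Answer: -1/988 ≈ -0.0010121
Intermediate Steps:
1/D(Q, N) = 1/(-988) = -1/988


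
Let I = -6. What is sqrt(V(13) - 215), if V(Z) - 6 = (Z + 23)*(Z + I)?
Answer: sqrt(43) ≈ 6.5574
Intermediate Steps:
V(Z) = 6 + (-6 + Z)*(23 + Z) (V(Z) = 6 + (Z + 23)*(Z - 6) = 6 + (23 + Z)*(-6 + Z) = 6 + (-6 + Z)*(23 + Z))
sqrt(V(13) - 215) = sqrt((-132 + 13**2 + 17*13) - 215) = sqrt((-132 + 169 + 221) - 215) = sqrt(258 - 215) = sqrt(43)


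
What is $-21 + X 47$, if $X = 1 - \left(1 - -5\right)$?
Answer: $-256$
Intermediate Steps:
$X = -5$ ($X = 1 - \left(1 + 5\right) = 1 - 6 = -5$)
$-21 + X 47 = -21 - 235 = -256$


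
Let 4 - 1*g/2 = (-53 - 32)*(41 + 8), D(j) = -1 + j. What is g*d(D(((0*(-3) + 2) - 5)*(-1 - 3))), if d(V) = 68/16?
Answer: 70873/2 ≈ 35437.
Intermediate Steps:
g = 8338 (g = 8 - 2*(-53 - 32)*(41 + 8) = 8 - (-170)*49 = 8 - 2*(-4165) = 8 + 8330 = 8338)
d(V) = 17/4 (d(V) = 68*(1/16) = 17/4)
g*d(D(((0*(-3) + 2) - 5)*(-1 - 3))) = 8338*(17/4) = 70873/2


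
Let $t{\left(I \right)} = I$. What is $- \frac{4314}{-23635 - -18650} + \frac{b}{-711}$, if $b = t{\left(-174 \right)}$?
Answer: $\frac{1311548}{1181445} \approx 1.1101$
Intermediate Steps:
$b = -174$
$- \frac{4314}{-23635 - -18650} + \frac{b}{-711} = - \frac{4314}{-23635 - -18650} - \frac{174}{-711} = - \frac{4314}{-23635 + 18650} - - \frac{58}{237} = - \frac{4314}{-4985} + \frac{58}{237} = \left(-4314\right) \left(- \frac{1}{4985}\right) + \frac{58}{237} = \frac{4314}{4985} + \frac{58}{237} = \frac{1311548}{1181445}$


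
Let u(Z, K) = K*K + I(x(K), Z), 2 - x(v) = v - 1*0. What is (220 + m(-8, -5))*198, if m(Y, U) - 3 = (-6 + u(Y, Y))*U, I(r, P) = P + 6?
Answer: -11286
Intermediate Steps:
x(v) = 2 - v (x(v) = 2 - (v - 1*0) = 2 - (v + 0) = 2 - v)
I(r, P) = 6 + P
u(Z, K) = 6 + Z + K² (u(Z, K) = K*K + (6 + Z) = K² + (6 + Z) = 6 + Z + K²)
m(Y, U) = 3 + U*(Y + Y²) (m(Y, U) = 3 + (-6 + (6 + Y + Y²))*U = 3 + (Y + Y²)*U = 3 + U*(Y + Y²))
(220 + m(-8, -5))*198 = (220 + (3 - 5*(-8) - 5*(-8)²))*198 = (220 + (3 + 40 - 5*64))*198 = (220 + (3 + 40 - 320))*198 = (220 - 277)*198 = -57*198 = -11286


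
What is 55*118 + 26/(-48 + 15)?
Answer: 214144/33 ≈ 6489.2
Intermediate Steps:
55*118 + 26/(-48 + 15) = 6490 + 26/(-33) = 6490 + 26*(-1/33) = 6490 - 26/33 = 214144/33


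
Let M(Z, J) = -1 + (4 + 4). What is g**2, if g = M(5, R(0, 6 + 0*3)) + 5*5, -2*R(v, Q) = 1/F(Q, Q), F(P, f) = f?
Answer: 1024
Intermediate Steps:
R(v, Q) = -1/(2*Q)
M(Z, J) = 7 (M(Z, J) = -1 + 8 = 7)
g = 32 (g = 7 + 5*5 = 7 + 25 = 32)
g**2 = 32**2 = 1024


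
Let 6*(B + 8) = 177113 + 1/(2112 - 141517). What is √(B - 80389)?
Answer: I*√181607836457055/59745 ≈ 225.56*I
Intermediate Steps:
B = 12341873162/418215 (B = -8 + (177113 + 1/(2112 - 141517))/6 = -8 + (177113 + 1/(-139405))/6 = -8 + (177113 - 1/139405)/6 = -8 + (⅙)*(24690437764/139405) = -8 + 12345218882/418215 = 12341873162/418215 ≈ 29511.)
√(B - 80389) = √(12341873162/418215 - 80389) = √(-21278012473/418215) = I*√181607836457055/59745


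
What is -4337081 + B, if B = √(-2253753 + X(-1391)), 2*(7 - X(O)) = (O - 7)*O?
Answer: -4337081 + I*√3226055 ≈ -4.3371e+6 + 1796.1*I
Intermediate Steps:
X(O) = 7 - O*(-7 + O)/2 (X(O) = 7 - (O - 7)*O/2 = 7 - (-7 + O)*O/2 = 7 - O*(-7 + O)/2)
B = I*√3226055 (B = √(-2253753 + (7 - ½*(-1391)² + (7/2)*(-1391))) = √(-2253753 + (7 - ½*1934881 - 9737/2)) = √(-2253753 + (7 - 1934881/2 - 9737/2)) = √(-2253753 - 972302) = √(-3226055) = I*√3226055 ≈ 1796.1*I)
-4337081 + B = -4337081 + I*√3226055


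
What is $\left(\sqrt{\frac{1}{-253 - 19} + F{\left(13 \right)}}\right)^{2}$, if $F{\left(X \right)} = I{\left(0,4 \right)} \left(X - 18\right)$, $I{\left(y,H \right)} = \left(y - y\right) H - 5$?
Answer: $\frac{6799}{272} \approx 24.996$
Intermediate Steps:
$I{\left(y,H \right)} = -5$ ($I{\left(y,H \right)} = 0 H - 5 = 0 - 5 = -5$)
$F{\left(X \right)} = 90 - 5 X$ ($F{\left(X \right)} = - 5 \left(X - 18\right) = - 5 \left(-18 + X\right) = 90 - 5 X$)
$\left(\sqrt{\frac{1}{-253 - 19} + F{\left(13 \right)}}\right)^{2} = \left(\sqrt{\frac{1}{-253 - 19} + \left(90 - 65\right)}\right)^{2} = \left(\sqrt{\frac{1}{-272} + \left(90 - 65\right)}\right)^{2} = \left(\sqrt{- \frac{1}{272} + 25}\right)^{2} = \left(\sqrt{\frac{6799}{272}}\right)^{2} = \left(\frac{\sqrt{115583}}{68}\right)^{2} = \frac{6799}{272}$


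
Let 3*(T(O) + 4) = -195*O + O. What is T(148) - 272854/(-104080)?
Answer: -1494387679/156120 ≈ -9572.0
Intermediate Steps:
T(O) = -4 - 194*O/3 (T(O) = -4 + (-195*O + O)/3 = -4 + (-194*O)/3 = -4 - 194*O/3)
T(148) - 272854/(-104080) = (-4 - 194/3*148) - 272854/(-104080) = (-4 - 28712/3) - 272854*(-1/104080) = -28724/3 + 136427/52040 = -1494387679/156120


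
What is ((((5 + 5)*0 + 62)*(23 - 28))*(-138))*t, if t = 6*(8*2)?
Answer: 4106880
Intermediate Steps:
t = 96 (t = 6*16 = 96)
((((5 + 5)*0 + 62)*(23 - 28))*(-138))*t = ((((5 + 5)*0 + 62)*(23 - 28))*(-138))*96 = (((10*0 + 62)*(-5))*(-138))*96 = (((0 + 62)*(-5))*(-138))*96 = ((62*(-5))*(-138))*96 = -310*(-138)*96 = 42780*96 = 4106880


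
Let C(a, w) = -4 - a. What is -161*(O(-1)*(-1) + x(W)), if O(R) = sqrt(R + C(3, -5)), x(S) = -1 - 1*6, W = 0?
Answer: 1127 + 322*I*sqrt(2) ≈ 1127.0 + 455.38*I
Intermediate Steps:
x(S) = -7 (x(S) = -1 - 6 = -7)
O(R) = sqrt(-7 + R) (O(R) = sqrt(R + (-4 - 1*3)) = sqrt(R + (-4 - 3)) = sqrt(R - 7) = sqrt(-7 + R))
-161*(O(-1)*(-1) + x(W)) = -161*(sqrt(-7 - 1)*(-1) - 7) = -161*(sqrt(-8)*(-1) - 7) = -161*((2*I*sqrt(2))*(-1) - 7) = -161*(-2*I*sqrt(2) - 7) = -161*(-7 - 2*I*sqrt(2)) = 1127 + 322*I*sqrt(2)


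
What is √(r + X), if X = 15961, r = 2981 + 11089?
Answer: √30031 ≈ 173.29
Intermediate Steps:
r = 14070
√(r + X) = √(14070 + 15961) = √30031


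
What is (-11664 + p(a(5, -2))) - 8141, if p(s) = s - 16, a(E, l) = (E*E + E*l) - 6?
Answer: -19812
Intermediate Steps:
a(E, l) = -6 + E² + E*l (a(E, l) = (E² + E*l) - 6 = -6 + E² + E*l)
p(s) = -16 + s
(-11664 + p(a(5, -2))) - 8141 = (-11664 + (-16 + (-6 + 5² + 5*(-2)))) - 8141 = (-11664 + (-16 + (-6 + 25 - 10))) - 8141 = (-11664 + (-16 + 9)) - 8141 = (-11664 - 7) - 8141 = -11671 - 8141 = -19812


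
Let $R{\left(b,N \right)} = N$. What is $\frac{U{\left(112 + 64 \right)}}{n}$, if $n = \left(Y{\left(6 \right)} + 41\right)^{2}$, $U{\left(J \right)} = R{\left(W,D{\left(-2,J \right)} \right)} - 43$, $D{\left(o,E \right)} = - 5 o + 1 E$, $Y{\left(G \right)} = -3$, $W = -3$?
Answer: $\frac{143}{1444} \approx 0.09903$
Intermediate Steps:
$D{\left(o,E \right)} = E - 5 o$ ($D{\left(o,E \right)} = - 5 o + E = E - 5 o$)
$U{\left(J \right)} = -33 + J$ ($U{\left(J \right)} = \left(J - -10\right) - 43 = \left(J + 10\right) - 43 = \left(10 + J\right) - 43 = -33 + J$)
$n = 1444$ ($n = \left(-3 + 41\right)^{2} = 38^{2} = 1444$)
$\frac{U{\left(112 + 64 \right)}}{n} = \frac{-33 + \left(112 + 64\right)}{1444} = \left(-33 + 176\right) \frac{1}{1444} = 143 \cdot \frac{1}{1444} = \frac{143}{1444}$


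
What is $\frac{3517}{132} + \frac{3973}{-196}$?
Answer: $\frac{10306}{1617} \approx 6.3735$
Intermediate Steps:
$\frac{3517}{132} + \frac{3973}{-196} = 3517 \cdot \frac{1}{132} + 3973 \left(- \frac{1}{196}\right) = \frac{3517}{132} - \frac{3973}{196} = \frac{10306}{1617}$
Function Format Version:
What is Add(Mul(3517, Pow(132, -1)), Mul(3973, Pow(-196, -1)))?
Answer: Rational(10306, 1617) ≈ 6.3735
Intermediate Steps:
Add(Mul(3517, Pow(132, -1)), Mul(3973, Pow(-196, -1))) = Add(Mul(3517, Rational(1, 132)), Mul(3973, Rational(-1, 196))) = Add(Rational(3517, 132), Rational(-3973, 196)) = Rational(10306, 1617)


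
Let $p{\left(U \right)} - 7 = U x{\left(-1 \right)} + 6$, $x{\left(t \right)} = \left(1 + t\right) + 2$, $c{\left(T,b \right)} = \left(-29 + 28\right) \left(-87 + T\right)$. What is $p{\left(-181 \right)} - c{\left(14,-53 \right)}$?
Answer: $-422$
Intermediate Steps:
$c{\left(T,b \right)} = 87 - T$ ($c{\left(T,b \right)} = - (-87 + T) = 87 - T$)
$x{\left(t \right)} = 3 + t$
$p{\left(U \right)} = 13 + 2 U$ ($p{\left(U \right)} = 7 + \left(U \left(3 - 1\right) + 6\right) = 7 + \left(U 2 + 6\right) = 7 + \left(2 U + 6\right) = 7 + \left(6 + 2 U\right) = 13 + 2 U$)
$p{\left(-181 \right)} - c{\left(14,-53 \right)} = \left(13 + 2 \left(-181\right)\right) - \left(87 - 14\right) = \left(13 - 362\right) - \left(87 - 14\right) = -349 - 73 = -422$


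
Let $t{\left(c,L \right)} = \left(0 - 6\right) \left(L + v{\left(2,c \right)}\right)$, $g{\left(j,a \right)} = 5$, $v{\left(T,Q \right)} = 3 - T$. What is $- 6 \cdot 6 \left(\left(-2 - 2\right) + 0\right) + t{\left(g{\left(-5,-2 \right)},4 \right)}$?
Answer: $114$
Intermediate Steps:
$t{\left(c,L \right)} = -6 - 6 L$ ($t{\left(c,L \right)} = \left(0 - 6\right) \left(L + \left(3 - 2\right)\right) = - 6 \left(L + \left(3 - 2\right)\right) = - 6 \left(L + 1\right) = - 6 \left(1 + L\right) = -6 - 6 L$)
$- 6 \cdot 6 \left(\left(-2 - 2\right) + 0\right) + t{\left(g{\left(-5,-2 \right)},4 \right)} = - 6 \cdot 6 \left(\left(-2 - 2\right) + 0\right) - 30 = - 6 \cdot 6 \left(-4 + 0\right) - 30 = - 6 \cdot 6 \left(-4\right) - 30 = \left(-6\right) \left(-24\right) - 30 = 144 - 30 = 114$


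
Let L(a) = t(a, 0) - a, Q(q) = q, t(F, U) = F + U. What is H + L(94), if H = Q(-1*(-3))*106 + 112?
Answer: 430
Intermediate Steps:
L(a) = 0 (L(a) = (a + 0) - a = a - a = 0)
H = 430 (H = -1*(-3)*106 + 112 = 3*106 + 112 = 318 + 112 = 430)
H + L(94) = 430 + 0 = 430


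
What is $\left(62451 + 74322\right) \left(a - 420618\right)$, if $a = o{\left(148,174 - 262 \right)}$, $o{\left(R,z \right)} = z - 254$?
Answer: $-57575962080$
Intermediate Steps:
$o{\left(R,z \right)} = -254 + z$
$a = -342$ ($a = -254 + \left(174 - 262\right) = -254 - 88 = -342$)
$\left(62451 + 74322\right) \left(a - 420618\right) = \left(62451 + 74322\right) \left(-342 - 420618\right) = 136773 \left(-420960\right) = -57575962080$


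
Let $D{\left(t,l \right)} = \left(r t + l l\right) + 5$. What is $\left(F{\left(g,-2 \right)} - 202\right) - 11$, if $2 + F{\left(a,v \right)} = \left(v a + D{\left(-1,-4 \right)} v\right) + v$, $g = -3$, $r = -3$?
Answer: $-259$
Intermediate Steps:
$D{\left(t,l \right)} = 5 + l^{2} - 3 t$ ($D{\left(t,l \right)} = \left(- 3 t + l l\right) + 5 = \left(- 3 t + l^{2}\right) + 5 = \left(l^{2} - 3 t\right) + 5 = 5 + l^{2} - 3 t$)
$F{\left(a,v \right)} = -2 + 25 v + a v$ ($F{\left(a,v \right)} = -2 + \left(\left(v a + \left(5 + \left(-4\right)^{2} - -3\right) v\right) + v\right) = -2 + \left(\left(a v + \left(5 + 16 + 3\right) v\right) + v\right) = -2 + \left(\left(a v + 24 v\right) + v\right) = -2 + \left(\left(24 v + a v\right) + v\right) = -2 + \left(25 v + a v\right) = -2 + 25 v + a v$)
$\left(F{\left(g,-2 \right)} - 202\right) - 11 = \left(\left(-2 + 25 \left(-2\right) - -6\right) - 202\right) - 11 = \left(\left(-2 - 50 + 6\right) - 202\right) - 11 = \left(-46 - 202\right) - 11 = -248 - 11 = -259$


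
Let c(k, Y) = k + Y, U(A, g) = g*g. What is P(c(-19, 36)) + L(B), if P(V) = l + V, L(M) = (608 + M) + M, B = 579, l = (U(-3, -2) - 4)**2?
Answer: 1783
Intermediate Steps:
U(A, g) = g**2
l = 0 (l = ((-2)**2 - 4)**2 = (4 - 4)**2 = 0**2 = 0)
c(k, Y) = Y + k
L(M) = 608 + 2*M
P(V) = V (P(V) = 0 + V = V)
P(c(-19, 36)) + L(B) = (36 - 19) + (608 + 2*579) = 17 + (608 + 1158) = 17 + 1766 = 1783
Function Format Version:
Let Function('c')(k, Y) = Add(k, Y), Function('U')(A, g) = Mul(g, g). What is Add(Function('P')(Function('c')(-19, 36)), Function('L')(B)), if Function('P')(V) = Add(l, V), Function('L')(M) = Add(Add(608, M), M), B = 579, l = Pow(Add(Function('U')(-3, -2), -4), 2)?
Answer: 1783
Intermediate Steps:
Function('U')(A, g) = Pow(g, 2)
l = 0 (l = Pow(Add(Pow(-2, 2), -4), 2) = Pow(Add(4, -4), 2) = Pow(0, 2) = 0)
Function('c')(k, Y) = Add(Y, k)
Function('L')(M) = Add(608, Mul(2, M))
Function('P')(V) = V (Function('P')(V) = Add(0, V) = V)
Add(Function('P')(Function('c')(-19, 36)), Function('L')(B)) = Add(Add(36, -19), Add(608, Mul(2, 579))) = Add(17, Add(608, 1158)) = Add(17, 1766) = 1783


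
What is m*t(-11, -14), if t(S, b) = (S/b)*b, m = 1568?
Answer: -17248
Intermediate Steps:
t(S, b) = S
m*t(-11, -14) = 1568*(-11) = -17248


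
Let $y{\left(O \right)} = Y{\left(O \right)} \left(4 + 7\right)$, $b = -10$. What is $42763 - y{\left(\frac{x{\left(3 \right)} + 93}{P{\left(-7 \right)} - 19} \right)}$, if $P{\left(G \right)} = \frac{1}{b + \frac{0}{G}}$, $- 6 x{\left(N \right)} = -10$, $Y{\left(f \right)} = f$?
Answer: $\frac{24534439}{573} \approx 42818.0$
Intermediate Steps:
$x{\left(N \right)} = \frac{5}{3}$ ($x{\left(N \right)} = \left(- \frac{1}{6}\right) \left(-10\right) = \frac{5}{3}$)
$P{\left(G \right)} = - \frac{1}{10}$ ($P{\left(G \right)} = \frac{1}{-10 + \frac{0}{G}} = \frac{1}{-10 + 0} = \frac{1}{-10} = - \frac{1}{10}$)
$y{\left(O \right)} = 11 O$ ($y{\left(O \right)} = O \left(4 + 7\right) = O 11 = 11 O$)
$42763 - y{\left(\frac{x{\left(3 \right)} + 93}{P{\left(-7 \right)} - 19} \right)} = 42763 - 11 \frac{\frac{5}{3} + 93}{- \frac{1}{10} - 19} = 42763 - 11 \frac{284}{3 \left(- \frac{191}{10}\right)} = 42763 - 11 \cdot \frac{284}{3} \left(- \frac{10}{191}\right) = 42763 - 11 \left(- \frac{2840}{573}\right) = 42763 - - \frac{31240}{573} = 42763 + \frac{31240}{573} = \frac{24534439}{573}$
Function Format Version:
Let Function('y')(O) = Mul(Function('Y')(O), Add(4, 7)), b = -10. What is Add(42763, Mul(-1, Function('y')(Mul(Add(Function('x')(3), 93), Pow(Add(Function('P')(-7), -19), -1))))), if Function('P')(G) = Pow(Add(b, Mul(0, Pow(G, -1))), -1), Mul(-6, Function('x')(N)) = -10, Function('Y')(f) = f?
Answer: Rational(24534439, 573) ≈ 42818.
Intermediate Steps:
Function('x')(N) = Rational(5, 3) (Function('x')(N) = Mul(Rational(-1, 6), -10) = Rational(5, 3))
Function('P')(G) = Rational(-1, 10) (Function('P')(G) = Pow(Add(-10, Mul(0, Pow(G, -1))), -1) = Pow(Add(-10, 0), -1) = Pow(-10, -1) = Rational(-1, 10))
Function('y')(O) = Mul(11, O) (Function('y')(O) = Mul(O, Add(4, 7)) = Mul(O, 11) = Mul(11, O))
Add(42763, Mul(-1, Function('y')(Mul(Add(Function('x')(3), 93), Pow(Add(Function('P')(-7), -19), -1))))) = Add(42763, Mul(-1, Mul(11, Mul(Add(Rational(5, 3), 93), Pow(Add(Rational(-1, 10), -19), -1))))) = Add(42763, Mul(-1, Mul(11, Mul(Rational(284, 3), Pow(Rational(-191, 10), -1))))) = Add(42763, Mul(-1, Mul(11, Mul(Rational(284, 3), Rational(-10, 191))))) = Add(42763, Mul(-1, Mul(11, Rational(-2840, 573)))) = Add(42763, Mul(-1, Rational(-31240, 573))) = Add(42763, Rational(31240, 573)) = Rational(24534439, 573)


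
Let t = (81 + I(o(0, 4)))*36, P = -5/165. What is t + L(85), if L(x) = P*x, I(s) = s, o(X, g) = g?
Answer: 100895/33 ≈ 3057.4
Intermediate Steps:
P = -1/33 (P = -5*1/165 = -1/33 ≈ -0.030303)
L(x) = -x/33
t = 3060 (t = (81 + 4)*36 = 85*36 = 3060)
t + L(85) = 3060 - 1/33*85 = 3060 - 85/33 = 100895/33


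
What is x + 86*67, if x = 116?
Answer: 5878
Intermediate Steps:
x + 86*67 = 116 + 86*67 = 116 + 5762 = 5878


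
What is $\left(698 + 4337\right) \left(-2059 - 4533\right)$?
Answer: $-33190720$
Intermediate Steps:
$\left(698 + 4337\right) \left(-2059 - 4533\right) = 5035 \left(-6592\right) = -33190720$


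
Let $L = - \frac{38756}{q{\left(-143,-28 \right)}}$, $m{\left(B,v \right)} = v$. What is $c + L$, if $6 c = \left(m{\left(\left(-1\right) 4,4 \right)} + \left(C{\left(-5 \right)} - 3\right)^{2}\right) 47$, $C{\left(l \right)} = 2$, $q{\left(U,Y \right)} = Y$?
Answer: $\frac{59779}{42} \approx 1423.3$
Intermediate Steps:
$L = \frac{9689}{7}$ ($L = - \frac{38756}{-28} = \left(-38756\right) \left(- \frac{1}{28}\right) = \frac{9689}{7} \approx 1384.1$)
$c = \frac{235}{6}$ ($c = \frac{\left(4 + \left(2 - 3\right)^{2}\right) 47}{6} = \frac{\left(4 + \left(-1\right)^{2}\right) 47}{6} = \frac{\left(4 + 1\right) 47}{6} = \frac{5 \cdot 47}{6} = \frac{1}{6} \cdot 235 = \frac{235}{6} \approx 39.167$)
$c + L = \frac{235}{6} + \frac{9689}{7} = \frac{59779}{42}$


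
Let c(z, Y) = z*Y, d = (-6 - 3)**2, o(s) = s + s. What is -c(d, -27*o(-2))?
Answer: -8748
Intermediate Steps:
o(s) = 2*s
d = 81 (d = (-9)**2 = 81)
c(z, Y) = Y*z
-c(d, -27*o(-2)) = -(-54*(-2))*81 = -(-27*(-4))*81 = -108*81 = -1*8748 = -8748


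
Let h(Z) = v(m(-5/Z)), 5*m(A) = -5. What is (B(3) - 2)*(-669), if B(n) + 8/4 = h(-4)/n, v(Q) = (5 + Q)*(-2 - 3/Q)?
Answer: 1784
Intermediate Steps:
m(A) = -1 (m(A) = (⅕)*(-5) = -1)
v(Q) = (-2 - 3/Q)*(5 + Q)
h(Z) = 4 (h(Z) = -13 - 15/(-1) - 2*(-1) = -13 - 15*(-1) + 2 = -13 + 15 + 2 = 4)
B(n) = -2 + 4/n
(B(3) - 2)*(-669) = ((-2 + 4/3) - 2)*(-669) = (-⅔ - 2)*(-669) = -8/3*(-669) = 1784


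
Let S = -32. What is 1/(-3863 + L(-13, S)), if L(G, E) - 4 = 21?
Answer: -1/3838 ≈ -0.00026055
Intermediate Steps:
L(G, E) = 25 (L(G, E) = 4 + 21 = 25)
1/(-3863 + L(-13, S)) = 1/(-3863 + 25) = 1/(-3838) = -1/3838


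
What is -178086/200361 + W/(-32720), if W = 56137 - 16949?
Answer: -1139893399/546317660 ≈ -2.0865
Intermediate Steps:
W = 39188
-178086/200361 + W/(-32720) = -178086/200361 + 39188/(-32720) = -178086*1/200361 + 39188*(-1/32720) = -59362/66787 - 9797/8180 = -1139893399/546317660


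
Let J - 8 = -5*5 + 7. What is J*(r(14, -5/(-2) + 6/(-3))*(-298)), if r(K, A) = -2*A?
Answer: -2980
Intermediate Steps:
J = -10 (J = 8 + (-5*5 + 7) = 8 + (-25 + 7) = 8 - 18 = -10)
J*(r(14, -5/(-2) + 6/(-3))*(-298)) = -10*(-2*(-5/(-2) + 6/(-3)))*(-298) = -10*(-2*(-5*(-½) + 6*(-⅓)))*(-298) = -10*(-2*(5/2 - 2))*(-298) = -10*(-2*½)*(-298) = -(-10)*(-298) = -10*298 = -2980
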